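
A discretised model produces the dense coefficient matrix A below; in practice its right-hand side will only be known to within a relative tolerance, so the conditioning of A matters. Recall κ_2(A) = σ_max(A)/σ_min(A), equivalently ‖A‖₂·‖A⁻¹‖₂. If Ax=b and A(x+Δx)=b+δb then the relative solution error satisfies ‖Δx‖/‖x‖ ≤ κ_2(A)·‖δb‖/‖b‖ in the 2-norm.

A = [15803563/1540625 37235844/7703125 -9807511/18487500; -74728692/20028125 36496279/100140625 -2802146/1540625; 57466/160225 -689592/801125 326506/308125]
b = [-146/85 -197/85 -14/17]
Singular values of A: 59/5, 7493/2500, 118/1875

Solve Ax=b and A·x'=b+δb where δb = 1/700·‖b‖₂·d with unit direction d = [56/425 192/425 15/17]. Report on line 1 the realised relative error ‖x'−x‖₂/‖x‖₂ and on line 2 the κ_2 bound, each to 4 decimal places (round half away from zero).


σ_max = 59/5, σ_min = 118/1875
κ = σ_max/σ_min = (59/5)/(118/1875) = 187.5000
worst-case relative error ≤ 187.5000 × 1/700 = 0.2679
solve Ax = b  →  x = [8.9499 -21.7000 -21.4338]
2-norm of b is 3.0000; of x, 31.7868
with δb = [0.0006 0.0019 0.0038], A·Δx = δb → ‖Δx‖ = 0.0681
relative error = 0.0021
realised/bound (from unrounded values) ≈ 0.0080

0.0021
0.2679


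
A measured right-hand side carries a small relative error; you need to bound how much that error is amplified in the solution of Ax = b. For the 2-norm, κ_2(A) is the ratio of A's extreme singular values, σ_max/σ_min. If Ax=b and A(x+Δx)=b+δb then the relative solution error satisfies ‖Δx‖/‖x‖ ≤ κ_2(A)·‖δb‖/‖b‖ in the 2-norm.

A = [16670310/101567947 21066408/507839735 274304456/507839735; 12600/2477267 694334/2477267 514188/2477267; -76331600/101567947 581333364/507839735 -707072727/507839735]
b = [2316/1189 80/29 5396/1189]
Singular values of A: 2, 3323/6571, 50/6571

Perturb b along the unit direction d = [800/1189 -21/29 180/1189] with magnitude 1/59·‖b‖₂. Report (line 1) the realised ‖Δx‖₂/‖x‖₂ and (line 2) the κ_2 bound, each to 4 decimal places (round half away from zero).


1.5444
4.4549

from the listed singular values, σ₁ = 2, σ_n = 50/6571
condition number: 2 ÷ (50/6571) = 262.8400
κ_2(A)·‖δb‖/‖b‖ = 4.4549
solve Ax = b  →  x = [-0.7692 7.4355 3.2689]
‖b‖₂ = 5.6569 and ‖x‖₂ = 8.1587
Δx = A⁻¹·δb where δb = 1/59·5.6569·d; ‖Δx‖ = 12.6004
realised ‖Δx‖/‖x‖ = 1.5444
so the bound overstates the realised error by a factor of ≈ 2.8845 (computed from the unrounded values)


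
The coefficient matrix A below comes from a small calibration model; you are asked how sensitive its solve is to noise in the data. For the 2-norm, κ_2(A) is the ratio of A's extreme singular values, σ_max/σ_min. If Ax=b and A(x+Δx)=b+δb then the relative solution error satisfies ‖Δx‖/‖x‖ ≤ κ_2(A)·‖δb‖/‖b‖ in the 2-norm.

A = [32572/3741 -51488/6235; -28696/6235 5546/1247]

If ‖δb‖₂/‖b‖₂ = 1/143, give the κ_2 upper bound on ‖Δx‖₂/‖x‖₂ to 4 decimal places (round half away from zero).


1.8042

AᵀA = [33934523344/349877025 -2154511184/23325135; -2154511184/23325135 3419967044/38875225]; tr = 15389828/83205, det = 5345344/10400625
λ_max, λ_min = (15389828/83205 ± √5920814339261584/173076800625)/2 = 4624/25, 1156/416025
σ_max=√(4624/25)=(68/5), σ_min=√(1156/416025)=(34/645) → κ = 258.0000
bound on ‖Δx‖/‖x‖: κ·ε = 258.0000·1/143 = 1.8042


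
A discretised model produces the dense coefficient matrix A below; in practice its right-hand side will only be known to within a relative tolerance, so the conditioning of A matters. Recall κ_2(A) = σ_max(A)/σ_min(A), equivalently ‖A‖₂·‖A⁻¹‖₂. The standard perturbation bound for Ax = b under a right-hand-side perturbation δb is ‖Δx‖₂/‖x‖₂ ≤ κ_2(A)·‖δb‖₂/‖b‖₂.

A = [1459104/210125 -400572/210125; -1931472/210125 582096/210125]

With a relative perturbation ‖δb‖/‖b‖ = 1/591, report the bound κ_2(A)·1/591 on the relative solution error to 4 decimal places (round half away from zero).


AᵀA = [234382742784/1766100625 -68351133312/1766100625; -68351133312/1766100625 19971747216/1766100625]; tr = 406967184/2825761, det = 8294400/2825761
char-poly roots: 144 and 57600/2825761
κ_2(A) = √(λ_max/λ_min) = √(144 / (57600/2825761)) = 84.0500
worst-case relative error ≤ 84.0500 × 1/591 = 0.1422

0.1422


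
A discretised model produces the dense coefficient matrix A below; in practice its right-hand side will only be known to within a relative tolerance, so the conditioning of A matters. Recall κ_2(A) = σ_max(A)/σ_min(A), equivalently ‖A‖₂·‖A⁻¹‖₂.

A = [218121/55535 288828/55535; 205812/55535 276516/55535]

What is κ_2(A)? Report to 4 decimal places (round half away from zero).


M = AᵀA = [21387717/733445 28515996/733445; 28515996/733445 38022048/733445]. tr(M)=11881953/146689, det(M)=11664/146689
λ_max, λ_min = (11881953/146689 ± √141173963172225/21517662721)/2 = 81, 144/146689
σ_max=√81=9, σ_min=√(144/146689)=(12/383) → κ = 287.2500

287.2500


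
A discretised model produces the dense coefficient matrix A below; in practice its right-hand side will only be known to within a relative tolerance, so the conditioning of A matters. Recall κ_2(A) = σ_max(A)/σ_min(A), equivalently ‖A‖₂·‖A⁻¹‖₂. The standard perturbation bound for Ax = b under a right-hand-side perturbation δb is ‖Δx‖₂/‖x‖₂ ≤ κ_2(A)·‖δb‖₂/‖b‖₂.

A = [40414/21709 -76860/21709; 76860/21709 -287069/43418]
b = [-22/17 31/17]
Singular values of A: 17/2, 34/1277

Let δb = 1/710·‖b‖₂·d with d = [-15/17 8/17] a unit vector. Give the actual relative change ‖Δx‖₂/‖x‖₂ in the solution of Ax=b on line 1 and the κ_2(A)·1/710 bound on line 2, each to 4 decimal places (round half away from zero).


largest singular value 17/2, smallest 34/1277
κ_2(A) = (17/2) / (34/1277) = 319.2500
bound on ‖Δx‖/‖x‖: κ·ε = 319.2500·1/710 = 0.4496
solve Ax = b  →  x = [66.3356 35.2457]
‖b‖ = 2.2361, ‖x‖ = 75.1177
δb = ε·‖b‖·d = [-0.0028 0.0015]; solving A·Δx = δb gives ‖Δx‖ = 0.1183
dividing the unrounded norms, ‖Δx‖/‖x‖ = 0.0016
tightness: 0.0016 against a bound of 0.4496 (unrounded ratio ≈ 0.0035)

0.0016
0.4496


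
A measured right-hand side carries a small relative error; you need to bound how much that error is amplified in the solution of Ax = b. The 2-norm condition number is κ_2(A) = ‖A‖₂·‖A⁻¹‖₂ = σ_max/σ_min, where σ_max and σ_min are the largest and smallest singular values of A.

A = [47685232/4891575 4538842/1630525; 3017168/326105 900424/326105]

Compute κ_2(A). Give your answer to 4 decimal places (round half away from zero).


168.6750

AᵀA = [5139268094464/28451255625 499632009184/9483751875; 499632009184/9483751875 48597112004/3161250625]; tr = 8922627364/45522009, det = 61465600/45522009
char-poly roots: 196 and 313600/45522009
κ = σ_max/σ_min = 14/(560/6747) = 168.6750


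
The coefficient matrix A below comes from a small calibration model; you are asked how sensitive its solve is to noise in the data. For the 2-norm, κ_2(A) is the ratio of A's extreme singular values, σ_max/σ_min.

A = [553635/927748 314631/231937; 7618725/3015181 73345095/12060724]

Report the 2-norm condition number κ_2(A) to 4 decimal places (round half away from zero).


form AᵀA = [583295663025/86532458896 87482799360/5408278681; 87482799360/5408278681 3359416496049/86532458896] with trace 11664828873/256013192 and determinant 332150625/8192422144
eigenvalues of AᵀA: λ = (tr ± √(tr²−4·det))/2 = 729/16, 455625/512026384
κ = σ_max/σ_min = (27/4)/(675/22628) = 226.2800

226.2800


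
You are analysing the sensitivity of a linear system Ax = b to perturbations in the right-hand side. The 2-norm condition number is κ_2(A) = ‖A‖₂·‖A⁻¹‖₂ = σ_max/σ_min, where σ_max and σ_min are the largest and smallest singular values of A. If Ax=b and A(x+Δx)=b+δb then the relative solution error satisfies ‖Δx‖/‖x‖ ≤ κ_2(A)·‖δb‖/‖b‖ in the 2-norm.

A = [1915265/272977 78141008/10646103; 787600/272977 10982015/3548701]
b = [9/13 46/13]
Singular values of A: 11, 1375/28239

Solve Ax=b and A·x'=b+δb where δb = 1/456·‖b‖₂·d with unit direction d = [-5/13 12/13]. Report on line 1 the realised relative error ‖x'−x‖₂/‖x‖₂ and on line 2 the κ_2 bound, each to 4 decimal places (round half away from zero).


from the listed singular values, σ₁ = 11, σ_n = 1375/28239
κ = σ_max/σ_min = 11/(1375/28239) = 225.9120
perturbation bound = 225.9120·1/456 = 0.4954
solve Ax = b  →  x = [-44.4905 42.6229]
‖b‖₂ = 3.6056 and ‖x‖₂ = 61.6126
with δb = [-0.0030 0.0073], A·Δx = δb → ‖Δx‖ = 0.1624
realised ‖Δx‖/‖x‖ = 0.0026
tightness: 0.0026 against a bound of 0.4954 (unrounded ratio ≈ 0.0053)

0.0026
0.4954


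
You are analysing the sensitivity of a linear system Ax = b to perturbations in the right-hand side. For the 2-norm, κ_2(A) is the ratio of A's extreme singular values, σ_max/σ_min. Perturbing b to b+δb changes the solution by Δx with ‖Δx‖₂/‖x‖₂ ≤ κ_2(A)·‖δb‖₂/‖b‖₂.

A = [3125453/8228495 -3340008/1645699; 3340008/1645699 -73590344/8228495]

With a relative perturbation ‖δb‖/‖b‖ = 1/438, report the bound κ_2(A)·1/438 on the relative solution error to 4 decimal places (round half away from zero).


form AᵀA = [171719091289/40278483025 -152427945096/8055696605; -152427945096/8055696605 3387525321856/40278483025] with trace 423467509/4792205 and determinant 312299584/599025625
eigenvalues of AᵀA: λ = (tr ± √(tr²−4·det))/2 = 2209/25, 141376/23961025
σ_max=√(2209/25)=(47/5), σ_min=√(141376/23961025)=(376/4895) → κ = 122.3750
κ_2(A)·‖δb‖/‖b‖ = 0.2794

0.2794


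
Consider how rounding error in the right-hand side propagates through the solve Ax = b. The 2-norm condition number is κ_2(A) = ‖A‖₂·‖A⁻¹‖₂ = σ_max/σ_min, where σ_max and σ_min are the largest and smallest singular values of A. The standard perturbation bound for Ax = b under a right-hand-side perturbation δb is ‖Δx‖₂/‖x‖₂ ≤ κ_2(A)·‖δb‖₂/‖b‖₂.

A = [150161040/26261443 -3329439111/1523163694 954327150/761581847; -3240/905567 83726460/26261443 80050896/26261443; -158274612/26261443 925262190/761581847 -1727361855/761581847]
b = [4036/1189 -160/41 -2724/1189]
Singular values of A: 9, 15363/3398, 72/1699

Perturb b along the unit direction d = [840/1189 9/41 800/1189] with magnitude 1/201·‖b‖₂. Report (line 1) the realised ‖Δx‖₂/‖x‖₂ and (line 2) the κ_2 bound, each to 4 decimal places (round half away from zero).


largest singular value 9, smallest 72/1699
κ = σ_max/σ_min = 9/(72/1699) = 212.3750
κ_2(A)·‖δb‖/‖b‖ = 1.0566
solve Ax = b  →  x = [0.4103 -0.7586 -0.4864]
2-norm of b is 5.6569; of x, 0.9901
δb = ε·‖b‖·d = [0.0199 0.0062 0.0189]; solving A·Δx = δb gives ‖Δx‖ = 0.6641
dividing the unrounded norms, ‖Δx‖/‖x‖ = 0.6708
so the bound overstates the realised error by a factor of ≈ 1.5752 (computed from the unrounded values)

0.6708
1.0566


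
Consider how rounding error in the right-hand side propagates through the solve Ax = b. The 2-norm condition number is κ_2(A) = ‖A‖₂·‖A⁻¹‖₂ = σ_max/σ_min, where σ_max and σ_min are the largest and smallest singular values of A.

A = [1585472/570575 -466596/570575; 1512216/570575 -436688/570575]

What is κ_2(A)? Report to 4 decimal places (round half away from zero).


AᵀA = [1141621568/77421125 -332970624/77421125; -332970624/77421125 97124432/77421125]; tr = 9909968/619369, det = 1024/619369
eigenvalues of AᵀA: λ = (tr ± √(tr²−4·det))/2 = 16, 64/619369
so κ_2 = √(16 / (64/619369)) = 393.5000

393.5000


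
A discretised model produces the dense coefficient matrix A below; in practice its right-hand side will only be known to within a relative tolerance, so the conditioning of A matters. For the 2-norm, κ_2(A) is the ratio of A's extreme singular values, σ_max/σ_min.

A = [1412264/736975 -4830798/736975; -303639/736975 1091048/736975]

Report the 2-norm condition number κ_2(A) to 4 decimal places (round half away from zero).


M = AᵀA = [1241336257/323100625 -4255590024/323100625; -4255590024/323100625 14590716868/323100625]. tr(M)=25331285/516961, det(M)=9604/516961
eigenvalues of AᵀA: λ = (tr ± √(tr²−4·det))/2 = 49, 196/516961
σ_max=√49=7, σ_min=√(196/516961)=(14/719) → κ = 359.5000

359.5000


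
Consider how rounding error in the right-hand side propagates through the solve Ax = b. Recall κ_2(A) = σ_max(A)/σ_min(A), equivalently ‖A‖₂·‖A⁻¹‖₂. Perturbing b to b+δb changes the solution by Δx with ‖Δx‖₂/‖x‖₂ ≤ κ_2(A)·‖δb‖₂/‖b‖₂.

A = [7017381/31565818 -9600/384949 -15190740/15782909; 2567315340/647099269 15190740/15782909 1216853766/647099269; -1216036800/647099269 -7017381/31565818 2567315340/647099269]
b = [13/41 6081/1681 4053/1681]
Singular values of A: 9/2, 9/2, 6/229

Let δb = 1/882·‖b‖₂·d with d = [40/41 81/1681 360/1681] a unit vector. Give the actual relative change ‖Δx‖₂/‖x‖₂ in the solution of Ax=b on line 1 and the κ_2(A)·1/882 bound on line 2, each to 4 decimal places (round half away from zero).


0.0049
0.1947

σ_max = 9/2, σ_min = 6/229
κ = σ_max/σ_min = (9/2)/(6/229) = 171.7500
κ_2(A)·‖δb‖/‖b‖ = 0.1947
solve Ax = b  →  x = [8.6619 -37.0894 2.6323]
‖b‖₂ = 4.3589 and ‖x‖₂ = 38.1783
re-solving with b+δb shifts x by Δx of norm 0.1886
relative error = 0.0049
so the bound overstates the realised error by a factor of ≈ 39.4142 (computed from the unrounded values)


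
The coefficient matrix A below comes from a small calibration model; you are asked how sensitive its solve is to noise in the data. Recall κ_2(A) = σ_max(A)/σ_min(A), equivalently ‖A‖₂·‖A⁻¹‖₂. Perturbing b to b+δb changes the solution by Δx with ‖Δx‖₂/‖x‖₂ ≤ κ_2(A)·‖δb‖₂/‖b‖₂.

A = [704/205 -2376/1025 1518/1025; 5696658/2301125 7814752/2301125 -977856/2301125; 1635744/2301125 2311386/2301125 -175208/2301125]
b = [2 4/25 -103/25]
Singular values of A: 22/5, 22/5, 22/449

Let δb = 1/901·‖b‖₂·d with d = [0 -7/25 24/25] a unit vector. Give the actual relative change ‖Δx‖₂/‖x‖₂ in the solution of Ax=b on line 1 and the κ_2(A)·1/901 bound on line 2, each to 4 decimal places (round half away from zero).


from the listed singular values, σ₁ = 22/5, σ_n = 22/449
κ = σ_max/σ_min = (22/5)/(22/449) = 89.8000
perturbation bound = 89.8000·1/901 = 0.0997
solve Ax = b  →  x = [18.1419 -22.7231 -76.2843]
2-norm of b is 4.5826; of x, 81.6379
with δb = [0.0000 -0.0014 0.0049], A·Δx = δb → ‖Δx‖ = 0.1038
relative error = 0.0013
realised/bound (from unrounded values) ≈ 0.0128

0.0013
0.0997


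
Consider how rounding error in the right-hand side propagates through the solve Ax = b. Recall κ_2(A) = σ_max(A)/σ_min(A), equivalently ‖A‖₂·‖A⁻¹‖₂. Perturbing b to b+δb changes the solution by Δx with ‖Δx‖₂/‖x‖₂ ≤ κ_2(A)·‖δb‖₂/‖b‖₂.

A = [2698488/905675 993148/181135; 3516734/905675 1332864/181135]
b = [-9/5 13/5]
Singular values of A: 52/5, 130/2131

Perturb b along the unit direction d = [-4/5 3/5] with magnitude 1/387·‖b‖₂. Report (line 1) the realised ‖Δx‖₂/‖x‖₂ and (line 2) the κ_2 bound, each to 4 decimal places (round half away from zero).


0.0027
0.4405

largest singular value 52/5, smallest 130/2131
κ_2(A) = (52/5) / (130/2131) = 170.4800
perturbation bound = 170.4800·1/387 = 0.4405
solve Ax = b  →  x = [-43.3462 23.2269]
2-norm of b is 3.1623; of x, 49.1770
δb = ε·‖b‖·d = [-0.0065 0.0049]; solving A·Δx = δb gives ‖Δx‖ = 0.1339
dividing the unrounded norms, ‖Δx‖/‖x‖ = 0.0027
tightness: 0.0027 against a bound of 0.4405 (unrounded ratio ≈ 0.0062)


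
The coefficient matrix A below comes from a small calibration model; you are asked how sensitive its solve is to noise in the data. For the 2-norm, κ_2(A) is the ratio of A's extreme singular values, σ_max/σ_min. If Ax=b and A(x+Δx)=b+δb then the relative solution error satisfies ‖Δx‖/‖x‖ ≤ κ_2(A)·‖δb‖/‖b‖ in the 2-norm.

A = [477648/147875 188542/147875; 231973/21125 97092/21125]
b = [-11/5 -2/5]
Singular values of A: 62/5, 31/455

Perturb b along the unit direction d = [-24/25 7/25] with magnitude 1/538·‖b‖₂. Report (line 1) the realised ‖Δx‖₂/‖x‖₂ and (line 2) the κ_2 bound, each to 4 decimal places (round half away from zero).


0.0021
0.3383

σ_max = 62/5, σ_min = 31/455
κ = σ_max/σ_min = (62/5)/(31/455) = 182.0000
κ_2(A)·‖δb‖/‖b‖ = 0.3383
solve Ax = b  →  x = [-11.3648 27.0658]
2-norm of b is 2.2361; of x, 29.3549
re-solving with b+δb shifts x by Δx of norm 0.0610
relative error = 0.0021
realised/bound (from unrounded values) ≈ 0.0061


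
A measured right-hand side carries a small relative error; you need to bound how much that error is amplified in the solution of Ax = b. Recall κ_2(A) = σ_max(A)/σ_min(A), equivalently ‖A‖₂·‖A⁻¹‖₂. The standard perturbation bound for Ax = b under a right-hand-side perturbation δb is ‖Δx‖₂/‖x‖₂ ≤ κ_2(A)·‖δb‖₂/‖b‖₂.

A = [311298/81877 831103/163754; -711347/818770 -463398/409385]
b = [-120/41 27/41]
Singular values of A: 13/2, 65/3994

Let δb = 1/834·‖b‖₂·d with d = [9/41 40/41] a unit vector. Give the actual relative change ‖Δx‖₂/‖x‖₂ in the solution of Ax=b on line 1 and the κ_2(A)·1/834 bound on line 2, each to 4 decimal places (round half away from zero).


0.4789
0.4789

σ_max = 13/2, σ_min = 65/3994
condition number: (13/2) ÷ (65/3994) = 399.4000
perturbation bound = 399.4000·1/834 = 0.4789
solve Ax = b  →  x = [-0.2769 -0.3692]
2-norm of b is 3.0000; of x, 0.4615
re-solving with b+δb shifts x by Δx of norm 0.2210
dividing the unrounded norms, ‖Δx‖/‖x‖ = 0.4789
realised/bound = 1 exactly: the bound is attained for this b and d


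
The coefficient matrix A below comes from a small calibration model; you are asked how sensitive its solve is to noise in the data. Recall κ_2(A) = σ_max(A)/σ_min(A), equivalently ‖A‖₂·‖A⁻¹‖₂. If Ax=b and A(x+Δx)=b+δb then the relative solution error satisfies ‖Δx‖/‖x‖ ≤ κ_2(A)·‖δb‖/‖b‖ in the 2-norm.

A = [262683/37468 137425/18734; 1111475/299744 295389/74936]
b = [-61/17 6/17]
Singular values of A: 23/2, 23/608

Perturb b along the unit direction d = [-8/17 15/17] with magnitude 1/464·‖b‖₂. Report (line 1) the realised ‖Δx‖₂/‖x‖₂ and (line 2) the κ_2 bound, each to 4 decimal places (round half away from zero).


σ_max = 23/2, σ_min = 23/608
κ = σ_max/σ_min = (23/2)/(23/608) = 304.0000
worst-case relative error ≤ 304.0000 × 1/464 = 0.6552
solve Ax = b  →  x = [-38.4648 36.2729]
‖b‖ = 3.6056, ‖x‖ = 52.8702
δb = ε·‖b‖·d = [-0.0037 0.0069]; solving A·Δx = δb gives ‖Δx‖ = 0.2054
realised ‖Δx‖/‖x‖ = 0.0039
tightness: 0.0039 against a bound of 0.6552 (unrounded ratio ≈ 0.0059)

0.0039
0.6552


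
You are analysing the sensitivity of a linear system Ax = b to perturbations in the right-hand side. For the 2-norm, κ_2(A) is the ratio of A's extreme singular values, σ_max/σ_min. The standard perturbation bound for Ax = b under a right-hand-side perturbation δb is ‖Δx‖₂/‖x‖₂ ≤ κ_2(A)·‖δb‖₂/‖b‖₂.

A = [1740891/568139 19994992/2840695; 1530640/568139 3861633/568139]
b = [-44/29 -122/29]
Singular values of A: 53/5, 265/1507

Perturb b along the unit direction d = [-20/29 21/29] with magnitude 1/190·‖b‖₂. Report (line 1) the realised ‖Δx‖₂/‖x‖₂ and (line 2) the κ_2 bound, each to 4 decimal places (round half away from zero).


0.0118
0.3173

from the listed singular values, σ₁ = 53/5, σ_n = 265/1507
condition number: (53/5) ÷ (265/1507) = 60.2800
bound on ‖Δx‖/‖x‖: κ·ε = 60.2800·1/190 = 0.3173
solve Ax = b  →  x = [10.3536 -4.7228]
2-norm of b is 4.4721; of x, 11.3798
δb = ε·‖b‖·d = [-0.0162 0.0170]; solving A·Δx = δb gives ‖Δx‖ = 0.1339
dividing the unrounded norms, ‖Δx‖/‖x‖ = 0.0118
tightness: 0.0118 against a bound of 0.3173 (unrounded ratio ≈ 0.0371)


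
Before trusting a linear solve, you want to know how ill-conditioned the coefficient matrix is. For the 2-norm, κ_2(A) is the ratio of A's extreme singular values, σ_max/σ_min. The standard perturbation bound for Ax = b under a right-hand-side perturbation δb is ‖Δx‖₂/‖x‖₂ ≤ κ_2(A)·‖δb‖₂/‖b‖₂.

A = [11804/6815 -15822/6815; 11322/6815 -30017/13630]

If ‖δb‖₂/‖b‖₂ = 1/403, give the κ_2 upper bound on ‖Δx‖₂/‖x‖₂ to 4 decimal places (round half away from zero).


form AᵀA = [12724/2209 -16965/2209; -16965/2209 90481/8836] with trace 141377/8836 and determinant 4/2209
λ_max, λ_min = (141377/8836 ± √19986890625/78074896)/2 = 16, 1/8836
κ = σ_max/σ_min = 4/(1/94) = 376.0000
worst-case relative error ≤ 376.0000 × 1/403 = 0.9330

0.9330


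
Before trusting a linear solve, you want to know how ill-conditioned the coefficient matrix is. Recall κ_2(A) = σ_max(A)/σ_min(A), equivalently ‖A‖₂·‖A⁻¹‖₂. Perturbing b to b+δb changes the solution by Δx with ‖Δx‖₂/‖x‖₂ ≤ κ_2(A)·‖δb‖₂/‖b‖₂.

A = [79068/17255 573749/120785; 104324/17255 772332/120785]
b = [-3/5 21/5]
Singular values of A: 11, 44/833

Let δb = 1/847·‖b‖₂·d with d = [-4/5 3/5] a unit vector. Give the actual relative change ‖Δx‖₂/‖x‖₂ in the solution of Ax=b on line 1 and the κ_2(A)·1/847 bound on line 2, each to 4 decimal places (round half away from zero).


0.0017
0.2459

σ_max = 11, σ_min = 44/833
κ = σ_max/σ_min = 11/(44/833) = 208.2500
bound on ‖Δx‖/‖x‖: κ·ε = 208.2500·1/847 = 0.2459
solve Ax = b  →  x = [-40.9397 39.3668]
‖b‖₂ = 4.2426 and ‖x‖₂ = 56.7961
Δx = A⁻¹·δb where δb = 1/847·4.2426·d; ‖Δx‖ = 0.0948
relative error = 0.0017
so the bound overstates the realised error by a factor of ≈ 147.2567 (computed from the unrounded values)


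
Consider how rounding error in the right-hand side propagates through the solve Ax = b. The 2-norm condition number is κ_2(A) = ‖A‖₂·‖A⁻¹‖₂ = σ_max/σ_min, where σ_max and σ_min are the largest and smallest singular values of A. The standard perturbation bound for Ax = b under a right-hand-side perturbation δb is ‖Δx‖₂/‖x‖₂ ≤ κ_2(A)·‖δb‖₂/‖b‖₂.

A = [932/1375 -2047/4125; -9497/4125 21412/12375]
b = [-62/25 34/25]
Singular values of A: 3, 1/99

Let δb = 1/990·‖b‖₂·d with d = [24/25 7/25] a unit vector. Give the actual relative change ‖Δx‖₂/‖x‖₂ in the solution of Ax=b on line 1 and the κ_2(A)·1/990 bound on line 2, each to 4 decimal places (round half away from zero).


0.0014
0.3000

σ_max = 3, σ_min = 1/99
condition number: 3 ÷ (1/99) = 297.0000
perturbation bound = 297.0000·1/990 = 0.3000
solve Ax = b  →  x = [-119.3333 -158.0000]
‖b‖₂ = 2.8284 and ‖x‖₂ = 198.0011
re-solving with b+δb shifts x by Δx of norm 0.2828
realised ‖Δx‖/‖x‖ = 0.0014
tightness: 0.0014 against a bound of 0.3000 (unrounded ratio ≈ 0.0048)


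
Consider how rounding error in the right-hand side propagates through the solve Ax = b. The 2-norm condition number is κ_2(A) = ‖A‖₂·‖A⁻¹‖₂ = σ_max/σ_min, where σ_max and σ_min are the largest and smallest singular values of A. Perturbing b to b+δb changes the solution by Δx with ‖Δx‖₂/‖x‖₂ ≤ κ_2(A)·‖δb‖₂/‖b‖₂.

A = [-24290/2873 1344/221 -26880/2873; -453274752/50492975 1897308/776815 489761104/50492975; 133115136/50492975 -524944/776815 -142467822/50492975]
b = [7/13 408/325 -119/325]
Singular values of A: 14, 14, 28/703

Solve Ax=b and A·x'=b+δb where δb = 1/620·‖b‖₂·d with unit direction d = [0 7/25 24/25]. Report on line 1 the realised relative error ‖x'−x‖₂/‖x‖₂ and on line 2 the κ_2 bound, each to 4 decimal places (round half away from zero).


largest singular value 14, smallest 28/703
condition number: 14 ÷ (28/703) = 351.5000
bound on ‖Δx‖/‖x‖: κ·ε = 351.5000·1/620 = 0.5669
solve Ax = b  →  x = [-0.0856 0.0336 0.0417]
‖b‖₂ = 1.4142 and ‖x‖₂ = 0.1010
re-solving with b+δb shifts x by Δx of norm 0.0573
realised ‖Δx‖/‖x‖ = 0.5669
tightness: 0.5669 against a bound of 0.5669; the bound is attained (ratio 1)

0.5669
0.5669


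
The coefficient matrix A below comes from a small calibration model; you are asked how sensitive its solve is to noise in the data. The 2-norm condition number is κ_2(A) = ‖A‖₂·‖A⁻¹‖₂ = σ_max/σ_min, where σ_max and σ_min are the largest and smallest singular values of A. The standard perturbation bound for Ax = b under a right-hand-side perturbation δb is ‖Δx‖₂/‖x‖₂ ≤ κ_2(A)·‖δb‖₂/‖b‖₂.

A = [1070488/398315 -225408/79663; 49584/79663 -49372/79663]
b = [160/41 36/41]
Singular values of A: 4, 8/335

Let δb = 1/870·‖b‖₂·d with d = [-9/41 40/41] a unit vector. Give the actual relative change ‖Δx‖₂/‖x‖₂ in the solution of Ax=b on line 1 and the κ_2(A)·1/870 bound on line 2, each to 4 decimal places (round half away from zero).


0.1925
0.1925

largest singular value 4, smallest 8/335
condition number: 4 ÷ (8/335) = 167.5000
perturbation bound = 167.5000·1/870 = 0.1925
solve Ax = b  →  x = [0.6897 -0.7241]
‖b‖₂ = 4.0000 and ‖x‖₂ = 1.0000
re-solving with b+δb shifts x by Δx of norm 0.1925
relative error = 0.1925
realised/bound = 1 exactly: the bound is attained for this b and d


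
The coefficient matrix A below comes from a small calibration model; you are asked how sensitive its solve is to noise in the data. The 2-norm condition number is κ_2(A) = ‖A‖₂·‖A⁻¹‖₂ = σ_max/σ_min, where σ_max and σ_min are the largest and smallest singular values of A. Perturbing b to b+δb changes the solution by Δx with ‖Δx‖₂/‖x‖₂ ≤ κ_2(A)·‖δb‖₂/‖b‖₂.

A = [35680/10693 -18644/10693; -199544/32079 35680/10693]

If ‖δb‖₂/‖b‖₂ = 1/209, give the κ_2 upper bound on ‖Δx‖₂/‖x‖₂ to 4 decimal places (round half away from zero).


M = AᵀA = [10436672/209457 -1855360/69819; -1855360/69819 329872/23273]. tr(M)=788560/12321, det(M)=1024/12321
char-poly roots: 64 and 16/12321
σ_max=√64=8, σ_min=√(16/12321)=(4/111) → κ = 222.0000
worst-case relative error ≤ 222.0000 × 1/209 = 1.0622

1.0622


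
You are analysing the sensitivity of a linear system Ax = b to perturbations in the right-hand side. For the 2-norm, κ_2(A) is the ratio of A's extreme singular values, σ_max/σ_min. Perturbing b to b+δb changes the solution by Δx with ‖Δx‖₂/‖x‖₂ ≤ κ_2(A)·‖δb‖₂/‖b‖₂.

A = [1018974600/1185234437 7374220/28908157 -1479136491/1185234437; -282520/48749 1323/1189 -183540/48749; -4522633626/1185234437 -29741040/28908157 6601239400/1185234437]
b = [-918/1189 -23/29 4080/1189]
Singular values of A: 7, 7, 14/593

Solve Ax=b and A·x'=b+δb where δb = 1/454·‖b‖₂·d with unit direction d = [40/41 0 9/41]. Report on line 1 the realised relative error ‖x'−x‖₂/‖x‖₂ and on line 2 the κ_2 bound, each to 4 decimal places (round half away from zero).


largest singular value 7, smallest 14/593
condition number: 7 ÷ (14/593) = 296.5000
worst-case relative error ≤ 296.5000 × 1/454 = 0.6531
solve Ax = b  →  x = [-0.1870 -0.0941 0.4706]
2-norm of b is 3.6056; of x, 0.5151
Δx = A⁻¹·δb where δb = 1/454·3.6056·d; ‖Δx‖ = 0.3364
dividing the unrounded norms, ‖Δx‖/‖x‖ = 0.6531
tightness: 0.6531 against a bound of 0.6531; the bound is attained (ratio 1)

0.6531
0.6531


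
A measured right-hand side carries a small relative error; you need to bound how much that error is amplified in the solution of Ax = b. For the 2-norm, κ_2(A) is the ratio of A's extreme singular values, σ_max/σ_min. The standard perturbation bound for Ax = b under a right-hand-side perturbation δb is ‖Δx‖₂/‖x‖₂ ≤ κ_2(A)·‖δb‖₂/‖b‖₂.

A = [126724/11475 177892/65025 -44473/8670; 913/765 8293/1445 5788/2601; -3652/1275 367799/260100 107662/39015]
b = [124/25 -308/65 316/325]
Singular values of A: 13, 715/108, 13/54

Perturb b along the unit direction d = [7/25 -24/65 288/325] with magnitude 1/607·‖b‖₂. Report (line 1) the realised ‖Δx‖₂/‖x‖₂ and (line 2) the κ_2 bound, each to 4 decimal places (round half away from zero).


from the listed singular values, σ₁ = 13, σ_n = 13/54
condition number: 13 ÷ (13/54) = 54.0000
bound on ‖Δx‖/‖x‖: κ·ε = 54.0000·1/607 = 0.0890
solve Ax = b  →  x = [8.0905 -7.3641 12.5238]
‖b‖ = 6.9282, ‖x‖ = 16.6292
re-solving with b+δb shifts x by Δx of norm 0.0474
dividing the unrounded norms, ‖Δx‖/‖x‖ = 0.0029
so the bound overstates the realised error by a factor of ≈ 31.2029 (computed from the unrounded values)

0.0029
0.0890


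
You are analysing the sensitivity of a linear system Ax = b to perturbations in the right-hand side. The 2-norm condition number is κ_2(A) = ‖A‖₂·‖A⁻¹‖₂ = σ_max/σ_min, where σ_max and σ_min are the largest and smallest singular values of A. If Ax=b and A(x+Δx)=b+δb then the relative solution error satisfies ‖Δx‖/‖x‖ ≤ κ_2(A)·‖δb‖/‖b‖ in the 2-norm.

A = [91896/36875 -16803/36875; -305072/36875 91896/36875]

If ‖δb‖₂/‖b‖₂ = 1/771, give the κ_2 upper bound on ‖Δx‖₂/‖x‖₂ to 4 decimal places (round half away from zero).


form AᵀA = [32484416/435125 -9465288/435125; -9465288/435125 2792709/435125] with trace 282217/3481 and determinant 20736/3481
λ_max, λ_min = (282217/3481 ± √79357707025/12117361)/2 = 81, 256/3481
κ_2(A) = √(λ_max/λ_min) = √(81 / (256/3481)) = 33.1875
perturbation bound = 33.1875·1/771 = 0.0430

0.0430


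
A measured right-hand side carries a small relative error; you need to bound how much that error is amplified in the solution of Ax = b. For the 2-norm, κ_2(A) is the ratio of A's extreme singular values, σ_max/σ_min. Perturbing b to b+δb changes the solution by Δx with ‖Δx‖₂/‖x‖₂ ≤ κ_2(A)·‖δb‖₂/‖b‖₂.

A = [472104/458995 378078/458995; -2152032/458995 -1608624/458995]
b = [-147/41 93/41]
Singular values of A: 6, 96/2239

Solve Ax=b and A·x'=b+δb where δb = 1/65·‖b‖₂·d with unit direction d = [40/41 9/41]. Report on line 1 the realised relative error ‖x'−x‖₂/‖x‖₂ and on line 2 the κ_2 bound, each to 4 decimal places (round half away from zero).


0.0218
2.1529

from the listed singular values, σ₁ = 6, σ_n = 96/2239
κ = σ_max/σ_min = 6/(96/2239) = 139.9375
worst-case relative error ≤ 139.9375 × 1/65 = 2.1529
solve Ax = b  →  x = [41.5813 -56.2750]
‖b‖₂ = 4.2426 and ‖x‖₂ = 69.9705
Δx = A⁻¹·δb where δb = 1/65·4.2426·d; ‖Δx‖ = 1.5223
realised ‖Δx‖/‖x‖ = 0.0218
realised/bound (from unrounded values) ≈ 0.0101


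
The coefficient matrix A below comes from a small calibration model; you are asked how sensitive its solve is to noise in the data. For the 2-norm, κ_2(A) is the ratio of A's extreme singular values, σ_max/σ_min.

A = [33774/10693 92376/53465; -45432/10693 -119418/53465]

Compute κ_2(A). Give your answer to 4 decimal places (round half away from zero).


AᵀA = [3204749700/114340249 1709061120/114340249; 1709061120/114340249 911759364/114340249]; tr = 14243976/395641, det = 32400/395641
solving λ² − 14243976/395641·λ + 32400/395641 = 0 gives λ = 36, 900/395641
so κ_2 = √(36 / (900/395641)) = 125.8000

125.8000


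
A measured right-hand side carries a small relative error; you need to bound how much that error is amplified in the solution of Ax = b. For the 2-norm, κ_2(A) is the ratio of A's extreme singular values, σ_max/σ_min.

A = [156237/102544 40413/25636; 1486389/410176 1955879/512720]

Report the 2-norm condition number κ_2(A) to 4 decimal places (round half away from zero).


AᵀA = [15384096225/995528704 20191227819/1244410880; 20191227819/1244410880 26501460889/1555513600]; tr = 961505089/29593600, det = 1172889/118374400
solving λ² − 961505089/29593600·λ + 1172889/118374400 = 0 gives λ = 3249/100, 361/1183744
κ = σ_max/σ_min = (57/10)/(19/1088) = 326.4000

326.4000


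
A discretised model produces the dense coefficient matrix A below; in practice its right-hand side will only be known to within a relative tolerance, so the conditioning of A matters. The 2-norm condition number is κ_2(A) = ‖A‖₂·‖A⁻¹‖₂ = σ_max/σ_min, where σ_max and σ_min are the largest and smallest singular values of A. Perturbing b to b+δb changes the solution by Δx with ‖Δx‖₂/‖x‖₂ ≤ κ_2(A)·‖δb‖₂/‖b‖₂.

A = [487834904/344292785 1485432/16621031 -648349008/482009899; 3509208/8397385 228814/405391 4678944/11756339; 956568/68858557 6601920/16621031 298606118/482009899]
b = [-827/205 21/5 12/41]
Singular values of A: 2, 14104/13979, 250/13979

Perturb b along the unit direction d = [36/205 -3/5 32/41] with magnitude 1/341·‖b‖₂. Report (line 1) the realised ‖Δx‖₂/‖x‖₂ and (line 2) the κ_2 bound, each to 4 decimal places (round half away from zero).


σ_max = 2, σ_min = 250/13979
κ_2(A) = 2 / (250/13979) = 111.8320
bound on ‖Δx‖/‖x‖: κ·ε = 111.8320·1/341 = 0.3280
solve Ax = b  →  x = [-83.5944 123.5233 -76.8518]
‖b‖₂ = 5.8310 and ‖x‖₂ = 167.7863
δb = ε·‖b‖·d = [0.0030 -0.0103 0.0133]; solving A·Δx = δb gives ‖Δx‖ = 0.9561
relative error = 0.0057
realised/bound (from unrounded values) ≈ 0.0174

0.0057
0.3280


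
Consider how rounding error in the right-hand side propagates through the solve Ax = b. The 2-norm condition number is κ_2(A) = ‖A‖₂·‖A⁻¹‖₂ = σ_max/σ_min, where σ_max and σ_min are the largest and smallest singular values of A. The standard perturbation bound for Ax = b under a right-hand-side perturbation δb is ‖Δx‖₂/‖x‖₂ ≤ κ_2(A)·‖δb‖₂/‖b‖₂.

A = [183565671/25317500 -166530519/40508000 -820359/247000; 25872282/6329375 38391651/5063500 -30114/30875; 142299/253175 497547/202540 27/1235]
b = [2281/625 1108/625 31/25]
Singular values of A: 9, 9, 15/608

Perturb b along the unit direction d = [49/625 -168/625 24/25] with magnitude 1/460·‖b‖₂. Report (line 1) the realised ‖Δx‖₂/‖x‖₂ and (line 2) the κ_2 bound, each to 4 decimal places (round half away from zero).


largest singular value 9, smallest 15/608
κ = σ_max/σ_min = 9/(15/608) = 364.8000
worst-case relative error ≤ 364.8000 × 1/460 = 0.7930
solve Ax = b  →  x = [15.6341 -3.4038 37.2444]
2-norm of b is 4.2426; of x, 40.5359
δb = ε·‖b‖·d = [0.0007 -0.0025 0.0089]; solving A·Δx = δb gives ‖Δx‖ = 0.3738
relative error = 0.0092
realised/bound (from unrounded values) ≈ 0.0116

0.0092
0.7930


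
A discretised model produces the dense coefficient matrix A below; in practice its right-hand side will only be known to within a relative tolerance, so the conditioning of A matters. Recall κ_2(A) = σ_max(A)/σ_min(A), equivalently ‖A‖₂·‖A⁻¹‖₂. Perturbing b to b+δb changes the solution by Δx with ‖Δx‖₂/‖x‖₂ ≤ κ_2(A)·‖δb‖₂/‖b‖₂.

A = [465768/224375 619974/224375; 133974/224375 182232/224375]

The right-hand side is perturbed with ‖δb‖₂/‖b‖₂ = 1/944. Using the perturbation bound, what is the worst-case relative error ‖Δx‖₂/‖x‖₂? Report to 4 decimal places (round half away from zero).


0.3803

form AᵀA = [75164436/16110125 100217088/16110125; 100217088/16110125 133624404/16110125] with trace 41757768/3222025 and determinant 104976/80550625
char-poly roots: 324/25 and 324/3222025
σ_max=√(324/25)=(18/5), σ_min=√(324/3222025)=(18/1795) → κ = 359.0000
bound on ‖Δx‖/‖x‖: κ·ε = 359.0000·1/944 = 0.3803


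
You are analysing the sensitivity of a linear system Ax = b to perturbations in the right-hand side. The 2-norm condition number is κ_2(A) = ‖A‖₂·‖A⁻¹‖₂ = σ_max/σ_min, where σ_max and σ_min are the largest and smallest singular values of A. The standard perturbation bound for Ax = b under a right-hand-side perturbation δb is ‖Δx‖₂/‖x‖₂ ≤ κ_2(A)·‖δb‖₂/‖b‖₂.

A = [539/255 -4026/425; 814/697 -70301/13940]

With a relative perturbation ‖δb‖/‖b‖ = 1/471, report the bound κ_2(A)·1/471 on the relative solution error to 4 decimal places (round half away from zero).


0.6369

AᵀA = [2205709/378225 -10889879/420250; -10889879/420250 1936001089/16810000]; tr = 10890121/90000, det = 14641/90000
eigenvalues of AᵀA: λ = (tr ± √(tr²−4·det))/2 = 121, 121/90000
κ_2(A) = √(λ_max/λ_min) = √(121 / (121/90000)) = 300.0000
worst-case relative error ≤ 300.0000 × 1/471 = 0.6369


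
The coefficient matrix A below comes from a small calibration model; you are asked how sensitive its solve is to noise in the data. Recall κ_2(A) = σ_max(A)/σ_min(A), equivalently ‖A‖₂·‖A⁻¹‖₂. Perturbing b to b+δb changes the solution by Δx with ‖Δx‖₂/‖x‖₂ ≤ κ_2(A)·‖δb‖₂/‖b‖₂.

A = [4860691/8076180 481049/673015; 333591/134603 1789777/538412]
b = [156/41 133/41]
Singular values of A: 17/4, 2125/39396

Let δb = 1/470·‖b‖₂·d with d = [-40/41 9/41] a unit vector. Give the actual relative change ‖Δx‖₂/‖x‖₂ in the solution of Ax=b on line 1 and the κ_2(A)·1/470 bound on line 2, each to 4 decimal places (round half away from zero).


0.0035
0.1676

from the listed singular values, σ₁ = 17/4, σ_n = 2125/39396
κ_2(A) = (17/4) / (2125/39396) = 78.7920
bound on ‖Δx‖/‖x‖: κ·ε = 78.7920·1/470 = 0.1676
solve Ax = b  →  x = [45.0590 -32.6178]
‖b‖₂ = 5.0000 and ‖x‖₂ = 55.6258
δb = ε·‖b‖·d = [-0.0104 0.0023]; solving A·Δx = δb gives ‖Δx‖ = 0.1972
realised ‖Δx‖/‖x‖ = 0.0035
tightness: 0.0035 against a bound of 0.1676 (unrounded ratio ≈ 0.0211)


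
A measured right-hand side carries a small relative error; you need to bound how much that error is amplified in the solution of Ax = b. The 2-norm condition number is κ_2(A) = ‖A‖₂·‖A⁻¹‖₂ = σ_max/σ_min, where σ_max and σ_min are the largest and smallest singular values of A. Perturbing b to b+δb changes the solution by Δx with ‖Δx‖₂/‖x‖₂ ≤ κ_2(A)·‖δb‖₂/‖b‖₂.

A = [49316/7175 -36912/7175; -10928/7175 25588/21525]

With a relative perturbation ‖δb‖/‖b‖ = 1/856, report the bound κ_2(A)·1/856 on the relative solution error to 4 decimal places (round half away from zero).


AᵀA = [303568/6125 -683008/18375; -683008/18375 1536848/55125]; tr = 853792/11025, det = 30976/275625
λ_max, λ_min = (853792/11025 ± √29156245504/4862025)/2 = 1936/25, 16/11025
κ = σ_max/σ_min = (44/5)/(4/105) = 231.0000
κ_2(A)·‖δb‖/‖b‖ = 0.2699

0.2699


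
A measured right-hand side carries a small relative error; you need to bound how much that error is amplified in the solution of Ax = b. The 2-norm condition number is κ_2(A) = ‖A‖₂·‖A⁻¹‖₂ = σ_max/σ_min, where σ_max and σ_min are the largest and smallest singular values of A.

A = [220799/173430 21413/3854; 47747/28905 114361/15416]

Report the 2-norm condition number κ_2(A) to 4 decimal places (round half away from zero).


M = AᵀA = [5232965389/1203118596 5167424395/267359688; 5167424395/267359688 20414703425/237653056]. tr(M)=1033502929/11451456, det(M)=3258025/45805824
solving λ² − 1033502929/11451456·λ + 3258025/45805824 = 0 gives λ = 361/4, 9025/11451456
κ_2(A) = √(λ_max/λ_min) = √((361/4) / (9025/11451456)) = 338.4000

338.4000
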